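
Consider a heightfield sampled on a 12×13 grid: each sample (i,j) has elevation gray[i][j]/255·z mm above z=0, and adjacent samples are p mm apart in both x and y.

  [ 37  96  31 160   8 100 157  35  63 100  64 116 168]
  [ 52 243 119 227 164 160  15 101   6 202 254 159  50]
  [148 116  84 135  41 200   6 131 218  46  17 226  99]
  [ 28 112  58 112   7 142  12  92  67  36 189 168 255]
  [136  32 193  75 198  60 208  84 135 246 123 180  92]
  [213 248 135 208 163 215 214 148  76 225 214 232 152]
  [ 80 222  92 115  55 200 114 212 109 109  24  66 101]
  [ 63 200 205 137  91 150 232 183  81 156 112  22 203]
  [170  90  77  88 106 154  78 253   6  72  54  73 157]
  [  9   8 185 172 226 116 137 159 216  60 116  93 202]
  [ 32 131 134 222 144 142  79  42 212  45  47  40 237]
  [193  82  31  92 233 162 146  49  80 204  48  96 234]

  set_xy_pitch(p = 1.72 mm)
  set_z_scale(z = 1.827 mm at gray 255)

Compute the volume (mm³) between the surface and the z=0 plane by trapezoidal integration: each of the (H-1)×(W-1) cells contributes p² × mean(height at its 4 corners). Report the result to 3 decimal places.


352.173

height_mm = gray/255 × 1.827; cell vol = 1.72² × mean(4 corners)
unit = 1.72² × 1.827 / (4×255) = 0.00529902 mm³ per gray-sum
row 0: Σ corner-gray over 12 cells = 5467  → 28.9697
row 1: Σ corner-gray over 12 cells = 6089  → 32.2657
row 2: Σ corner-gray over 12 cells = 4960  → 26.2831
row 3: Σ corner-gray over 12 cells = 5569  → 29.5102
row 4: Σ corner-gray over 12 cells = 7817  → 41.4224
row 5: Σ corner-gray over 12 cells = 7338  → 38.8842
row 6: Σ corner-gray over 12 cells = 6221  → 32.9652
row 7: Σ corner-gray over 12 cells = 5833  → 30.9092
row 8: Σ corner-gray over 12 cells = 5616  → 29.7593
row 9: Σ corner-gray over 12 cells = 5932  → 31.4338
row 10: Σ corner-gray over 12 cells = 5618  → 29.7699
Σ rows: total corner-gray = 66460  → 352.1726 mm³


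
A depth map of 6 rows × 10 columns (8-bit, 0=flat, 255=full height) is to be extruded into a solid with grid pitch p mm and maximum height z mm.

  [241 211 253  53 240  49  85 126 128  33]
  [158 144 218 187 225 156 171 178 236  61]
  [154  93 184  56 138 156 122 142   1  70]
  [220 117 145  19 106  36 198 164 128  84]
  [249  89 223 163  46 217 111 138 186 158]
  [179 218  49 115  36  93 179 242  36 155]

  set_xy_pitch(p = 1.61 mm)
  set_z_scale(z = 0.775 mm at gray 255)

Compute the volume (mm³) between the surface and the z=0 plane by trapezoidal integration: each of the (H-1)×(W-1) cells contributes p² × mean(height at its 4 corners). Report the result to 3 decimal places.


height_mm = gray/255 × 0.775; cell vol = 1.61² × mean(4 corners)
unit = 1.61² × 0.775 / (4×255) = 0.00196949 mm³ per gray-sum
row 0: Σ corner-gray over 9 cells = 5813  → 11.4486
row 1: Σ corner-gray over 9 cells = 5257  → 10.3536
row 2: Σ corner-gray over 9 cells = 4138  → 8.1497
row 3: Σ corner-gray over 9 cells = 4883  → 9.6170
row 4: Σ corner-gray over 9 cells = 5023  → 9.8927
Σ rows: total corner-gray = 25114  → 49.4617 mm³

49.462


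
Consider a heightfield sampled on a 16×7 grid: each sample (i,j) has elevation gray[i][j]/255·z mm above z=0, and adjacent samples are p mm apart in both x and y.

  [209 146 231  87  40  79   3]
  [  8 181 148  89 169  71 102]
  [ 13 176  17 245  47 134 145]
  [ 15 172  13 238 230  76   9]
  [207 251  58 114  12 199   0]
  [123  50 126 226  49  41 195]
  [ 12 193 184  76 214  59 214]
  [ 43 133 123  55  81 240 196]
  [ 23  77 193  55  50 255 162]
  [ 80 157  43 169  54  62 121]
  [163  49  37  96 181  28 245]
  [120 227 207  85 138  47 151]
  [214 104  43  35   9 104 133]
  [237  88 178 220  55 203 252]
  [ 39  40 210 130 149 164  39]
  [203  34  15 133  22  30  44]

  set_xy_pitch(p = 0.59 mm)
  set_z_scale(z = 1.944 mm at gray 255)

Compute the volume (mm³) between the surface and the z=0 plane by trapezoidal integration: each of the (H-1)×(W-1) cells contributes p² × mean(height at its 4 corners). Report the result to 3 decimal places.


height_mm = gray/255 × 1.944; cell vol = 0.59² × mean(4 corners)
unit = 0.59² × 1.944 / (4×255) = 0.000663438 mm³ per gray-sum
row 0: Σ corner-gray over 6 cells = 2804  → 1.8603
row 1: Σ corner-gray over 6 cells = 2822  → 1.8722
row 2: Σ corner-gray over 6 cells = 2878  → 1.9094
row 3: Σ corner-gray over 6 cells = 2957  → 1.9618
row 4: Σ corner-gray over 6 cells = 2777  → 1.8424
row 5: Σ corner-gray over 6 cells = 2980  → 1.9770
row 6: Σ corner-gray over 6 cells = 3181  → 2.1104
row 7: Σ corner-gray over 6 cells = 2948  → 1.9558
row 8: Σ corner-gray over 6 cells = 2616  → 1.7356
row 9: Σ corner-gray over 6 cells = 2361  → 1.5664
row 10: Σ corner-gray over 6 cells = 2869  → 1.9034
row 11: Σ corner-gray over 6 cells = 2616  → 1.7356
row 12: Σ corner-gray over 6 cells = 2914  → 1.9333
row 13: Σ corner-gray over 6 cells = 3441  → 2.2829
row 14: Σ corner-gray over 6 cells = 2179  → 1.4456
Σ rows: total corner-gray = 42343  → 28.0919 mm³

28.092


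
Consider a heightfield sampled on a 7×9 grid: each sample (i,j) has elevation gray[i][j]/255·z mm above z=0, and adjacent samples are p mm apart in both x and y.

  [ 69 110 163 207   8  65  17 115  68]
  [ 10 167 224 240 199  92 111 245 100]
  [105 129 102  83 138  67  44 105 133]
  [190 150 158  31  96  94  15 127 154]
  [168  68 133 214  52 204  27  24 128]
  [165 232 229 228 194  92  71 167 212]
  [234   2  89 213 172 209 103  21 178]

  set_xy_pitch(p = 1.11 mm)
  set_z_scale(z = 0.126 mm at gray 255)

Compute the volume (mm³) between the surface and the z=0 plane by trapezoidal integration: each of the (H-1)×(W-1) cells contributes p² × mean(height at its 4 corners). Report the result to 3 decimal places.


3.725

height_mm = gray/255 × 0.126; cell vol = 1.11² × mean(4 corners)
unit = 1.11² × 0.126 / (4×255) = 0.000152201 mm³ per gray-sum
row 0: Σ corner-gray over 8 cells = 4173  → 0.6351
row 1: Σ corner-gray over 8 cells = 4240  → 0.6453
row 2: Σ corner-gray over 8 cells = 3260  → 0.4962
row 3: Σ corner-gray over 8 cells = 3426  → 0.5214
row 4: Σ corner-gray over 8 cells = 4543  → 0.6914
row 5: Σ corner-gray over 8 cells = 4833  → 0.7356
Σ rows: total corner-gray = 24475  → 3.7251 mm³


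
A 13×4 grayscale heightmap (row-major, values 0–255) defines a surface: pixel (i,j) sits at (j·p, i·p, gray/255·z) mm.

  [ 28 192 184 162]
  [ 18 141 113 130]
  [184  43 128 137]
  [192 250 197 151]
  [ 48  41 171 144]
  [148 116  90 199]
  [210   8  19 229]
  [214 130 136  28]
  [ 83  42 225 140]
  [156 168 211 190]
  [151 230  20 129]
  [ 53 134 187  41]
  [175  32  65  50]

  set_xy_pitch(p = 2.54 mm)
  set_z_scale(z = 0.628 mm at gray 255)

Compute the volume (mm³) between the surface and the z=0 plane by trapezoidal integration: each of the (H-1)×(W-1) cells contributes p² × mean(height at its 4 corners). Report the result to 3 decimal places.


height_mm = gray/255 × 0.628; cell vol = 2.54² × mean(4 corners)
unit = 2.54² × 0.628 / (4×255) = 0.00397216 mm³ per gray-sum
row 0: Σ corner-gray over 3 cells = 1598  → 6.3475
row 1: Σ corner-gray over 3 cells = 1319  → 5.2393
row 2: Σ corner-gray over 3 cells = 1900  → 7.5471
row 3: Σ corner-gray over 3 cells = 1853  → 7.3604
row 4: Σ corner-gray over 3 cells = 1375  → 5.4617
row 5: Σ corner-gray over 3 cells = 1252  → 4.9731
row 6: Σ corner-gray over 3 cells = 1267  → 5.0327
row 7: Σ corner-gray over 3 cells = 1531  → 6.0814
row 8: Σ corner-gray over 3 cells = 1861  → 7.3922
row 9: Σ corner-gray over 3 cells = 1884  → 7.4836
row 10: Σ corner-gray over 3 cells = 1516  → 6.0218
row 11: Σ corner-gray over 3 cells = 1155  → 4.5878
Σ rows: total corner-gray = 18511  → 73.5287 mm³

73.529


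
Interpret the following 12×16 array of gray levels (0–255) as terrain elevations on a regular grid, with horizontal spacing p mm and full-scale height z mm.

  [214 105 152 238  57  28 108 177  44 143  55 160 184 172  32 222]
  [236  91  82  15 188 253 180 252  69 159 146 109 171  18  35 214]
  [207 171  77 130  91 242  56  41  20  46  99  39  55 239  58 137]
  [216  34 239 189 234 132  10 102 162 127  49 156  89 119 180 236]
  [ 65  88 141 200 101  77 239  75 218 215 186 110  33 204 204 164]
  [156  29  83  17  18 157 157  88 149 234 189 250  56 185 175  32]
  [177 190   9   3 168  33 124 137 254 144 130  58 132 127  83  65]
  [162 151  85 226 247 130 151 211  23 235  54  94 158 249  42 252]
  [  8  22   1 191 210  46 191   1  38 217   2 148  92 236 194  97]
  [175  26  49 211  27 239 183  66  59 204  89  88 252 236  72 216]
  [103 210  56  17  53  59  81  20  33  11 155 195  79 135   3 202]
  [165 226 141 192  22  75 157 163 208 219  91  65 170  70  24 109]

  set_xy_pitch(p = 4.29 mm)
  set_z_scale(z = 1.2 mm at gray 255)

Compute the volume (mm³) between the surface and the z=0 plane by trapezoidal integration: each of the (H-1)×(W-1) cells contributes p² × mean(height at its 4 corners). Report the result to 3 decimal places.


1771.427

height_mm = gray/255 × 1.2; cell vol = 4.29² × mean(4 corners)
unit = 4.29² × 1.2 / (4×255) = 0.0216519 mm³ per gray-sum
row 0: Σ corner-gray over 15 cells = 7732  → 167.4124
row 1: Σ corner-gray over 15 cells = 7058  → 152.8190
row 2: Σ corner-gray over 15 cells = 7168  → 155.2007
row 3: Σ corner-gray over 15 cells = 8507  → 184.1926
row 4: Σ corner-gray over 15 cells = 8173  → 176.9608
row 5: Σ corner-gray over 15 cells = 7188  → 155.6337
row 6: Σ corner-gray over 15 cells = 7952  → 172.1758
row 7: Σ corner-gray over 15 cells = 7809  → 169.0795
row 8: Σ corner-gray over 15 cells = 7276  → 157.5391
row 9: Σ corner-gray over 15 cells = 6512  → 140.9971
row 10: Σ corner-gray over 15 cells = 6439  → 139.4165
Σ rows: total corner-gray = 81814  → 1771.4271 mm³


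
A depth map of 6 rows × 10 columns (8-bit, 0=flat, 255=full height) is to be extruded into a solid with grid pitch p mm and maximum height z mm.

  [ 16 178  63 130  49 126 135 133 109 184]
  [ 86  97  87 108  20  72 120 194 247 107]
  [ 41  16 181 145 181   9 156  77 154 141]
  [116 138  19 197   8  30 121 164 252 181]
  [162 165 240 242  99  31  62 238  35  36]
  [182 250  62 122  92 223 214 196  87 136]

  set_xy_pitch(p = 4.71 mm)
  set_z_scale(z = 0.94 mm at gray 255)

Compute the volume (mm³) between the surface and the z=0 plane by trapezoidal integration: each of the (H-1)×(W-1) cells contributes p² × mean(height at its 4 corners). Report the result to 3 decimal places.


height_mm = gray/255 × 0.94; cell vol = 4.71² × mean(4 corners)
unit = 4.71² × 0.94 / (4×255) = 0.0204442 mm³ per gray-sum
row 0: Σ corner-gray over 9 cells = 4129  → 84.4140
row 1: Σ corner-gray over 9 cells = 4103  → 83.8824
row 2: Σ corner-gray over 9 cells = 4175  → 85.3544
row 3: Σ corner-gray over 9 cells = 4577  → 93.5730
row 4: Σ corner-gray over 9 cells = 5232  → 106.9639
Σ rows: total corner-gray = 22216  → 454.1877 mm³

454.188


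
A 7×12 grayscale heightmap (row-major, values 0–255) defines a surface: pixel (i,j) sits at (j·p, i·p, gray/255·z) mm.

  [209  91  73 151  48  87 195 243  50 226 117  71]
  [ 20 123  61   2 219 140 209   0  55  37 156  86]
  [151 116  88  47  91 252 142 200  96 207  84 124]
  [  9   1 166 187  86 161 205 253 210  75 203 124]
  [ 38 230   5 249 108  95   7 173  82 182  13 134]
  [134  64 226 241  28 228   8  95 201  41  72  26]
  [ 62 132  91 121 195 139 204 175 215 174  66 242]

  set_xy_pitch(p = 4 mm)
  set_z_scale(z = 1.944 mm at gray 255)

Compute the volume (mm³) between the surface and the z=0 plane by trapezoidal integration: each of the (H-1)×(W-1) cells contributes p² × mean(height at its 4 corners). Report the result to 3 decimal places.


height_mm = gray/255 × 1.944; cell vol = 4² × mean(4 corners)
unit = 4² × 1.944 / (4×255) = 0.0304941 mm³ per gray-sum
row 0: Σ corner-gray over 11 cells = 4952  → 151.0069
row 1: Σ corner-gray over 11 cells = 5031  → 153.4159
row 2: Σ corner-gray over 11 cells = 6148  → 187.4778
row 3: Σ corner-gray over 11 cells = 5687  → 173.4200
row 4: Σ corner-gray over 11 cells = 5028  → 153.3244
row 5: Σ corner-gray over 11 cells = 5896  → 179.7933
Σ rows: total corner-gray = 32742  → 998.4384 mm³

998.438


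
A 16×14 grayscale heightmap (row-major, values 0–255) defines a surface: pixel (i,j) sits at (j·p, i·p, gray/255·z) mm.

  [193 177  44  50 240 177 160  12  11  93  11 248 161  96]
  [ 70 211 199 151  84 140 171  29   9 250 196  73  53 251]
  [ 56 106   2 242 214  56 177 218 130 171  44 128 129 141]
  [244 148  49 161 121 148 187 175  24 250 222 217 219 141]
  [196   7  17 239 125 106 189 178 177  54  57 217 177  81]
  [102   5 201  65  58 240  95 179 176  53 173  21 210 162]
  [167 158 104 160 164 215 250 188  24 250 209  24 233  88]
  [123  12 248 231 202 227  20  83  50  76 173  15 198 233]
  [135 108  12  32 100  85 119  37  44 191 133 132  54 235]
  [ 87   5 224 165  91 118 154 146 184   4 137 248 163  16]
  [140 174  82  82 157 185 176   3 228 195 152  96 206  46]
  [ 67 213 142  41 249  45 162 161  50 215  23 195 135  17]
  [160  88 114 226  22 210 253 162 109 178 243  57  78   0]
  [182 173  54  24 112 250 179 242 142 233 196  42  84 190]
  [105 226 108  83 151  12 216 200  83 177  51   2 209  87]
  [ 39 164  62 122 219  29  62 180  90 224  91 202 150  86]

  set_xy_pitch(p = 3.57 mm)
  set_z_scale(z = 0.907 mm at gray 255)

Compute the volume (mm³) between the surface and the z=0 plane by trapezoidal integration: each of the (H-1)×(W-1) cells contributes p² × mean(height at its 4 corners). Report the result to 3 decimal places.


height_mm = gray/255 × 0.907; cell vol = 3.57² × mean(4 corners)
unit = 3.57² × 0.907 / (4×255) = 0.011333 mm³ per gray-sum
row 0: Σ corner-gray over 13 cells = 6510  → 73.7776
row 1: Σ corner-gray over 13 cells = 6884  → 78.0161
row 2: Σ corner-gray over 13 cells = 7658  → 86.7878
row 3: Σ corner-gray over 13 cells = 7590  → 86.0172
row 4: Σ corner-gray over 13 cells = 6579  → 74.5596
row 5: Σ corner-gray over 13 cells = 7429  → 84.1926
row 6: Σ corner-gray over 13 cells = 7639  → 86.5725
row 7: Σ corner-gray over 13 cells = 5890  → 66.7512
row 8: Σ corner-gray over 13 cells = 5845  → 66.2412
row 9: Σ corner-gray over 13 cells = 7039  → 79.7727
row 10: Σ corner-gray over 13 cells = 7004  → 79.3761
row 11: Σ corner-gray over 13 cells = 6986  → 79.1721
row 12: Σ corner-gray over 13 cells = 7474  → 84.7026
row 13: Σ corner-gray over 13 cells = 7062  → 80.0334
row 14: Σ corner-gray over 13 cells = 6543  → 74.1516
Σ rows: total corner-gray = 104132  → 1180.1243 mm³

1180.124


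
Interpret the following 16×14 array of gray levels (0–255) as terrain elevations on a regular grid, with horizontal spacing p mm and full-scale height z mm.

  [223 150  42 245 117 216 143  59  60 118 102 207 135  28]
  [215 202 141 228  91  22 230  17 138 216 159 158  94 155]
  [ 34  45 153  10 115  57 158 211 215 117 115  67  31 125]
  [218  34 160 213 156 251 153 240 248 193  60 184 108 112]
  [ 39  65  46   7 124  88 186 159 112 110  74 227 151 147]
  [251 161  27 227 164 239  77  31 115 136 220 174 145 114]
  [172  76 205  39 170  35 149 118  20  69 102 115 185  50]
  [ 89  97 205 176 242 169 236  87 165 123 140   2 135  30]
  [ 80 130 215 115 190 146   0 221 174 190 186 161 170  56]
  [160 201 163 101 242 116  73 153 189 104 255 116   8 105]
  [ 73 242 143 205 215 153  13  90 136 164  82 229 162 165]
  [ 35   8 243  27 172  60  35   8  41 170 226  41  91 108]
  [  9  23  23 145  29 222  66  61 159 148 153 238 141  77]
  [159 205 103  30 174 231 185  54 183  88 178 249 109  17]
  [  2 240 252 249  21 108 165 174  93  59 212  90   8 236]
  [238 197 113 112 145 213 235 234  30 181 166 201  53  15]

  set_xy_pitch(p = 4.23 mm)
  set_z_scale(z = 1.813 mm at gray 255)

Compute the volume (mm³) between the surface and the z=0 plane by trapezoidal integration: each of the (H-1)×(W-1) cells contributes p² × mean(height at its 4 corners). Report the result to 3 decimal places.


height_mm = gray/255 × 1.813; cell vol = 4.23² × mean(4 corners)
unit = 4.23² × 1.813 / (4×255) = 0.0318038 mm³ per gray-sum
row 0: Σ corner-gray over 13 cells = 7201  → 229.0188
row 1: Σ corner-gray over 13 cells = 6509  → 207.0106
row 2: Σ corner-gray over 13 cells = 7077  → 225.0752
row 3: Σ corner-gray over 13 cells = 7214  → 229.4323
row 4: Σ corner-gray over 13 cells = 6681  → 212.4809
row 5: Σ corner-gray over 13 cells = 6585  → 209.4277
row 6: Σ corner-gray over 13 cells = 6461  → 205.4840
row 7: Σ corner-gray over 13 cells = 7605  → 241.8675
row 8: Σ corner-gray over 13 cells = 7639  → 242.9489
row 9: Σ corner-gray over 13 cells = 7613  → 242.1220
row 10: Σ corner-gray over 13 cells = 6293  → 200.1410
row 11: Σ corner-gray over 13 cells = 5289  → 168.2100
row 12: Σ corner-gray over 13 cells = 6656  → 211.6858
row 13: Σ corner-gray over 13 cells = 7334  → 233.2487
row 14: Σ corner-gray over 13 cells = 7593  → 241.4859
Σ rows: total corner-gray = 103750  → 3299.6393 mm³

3299.639


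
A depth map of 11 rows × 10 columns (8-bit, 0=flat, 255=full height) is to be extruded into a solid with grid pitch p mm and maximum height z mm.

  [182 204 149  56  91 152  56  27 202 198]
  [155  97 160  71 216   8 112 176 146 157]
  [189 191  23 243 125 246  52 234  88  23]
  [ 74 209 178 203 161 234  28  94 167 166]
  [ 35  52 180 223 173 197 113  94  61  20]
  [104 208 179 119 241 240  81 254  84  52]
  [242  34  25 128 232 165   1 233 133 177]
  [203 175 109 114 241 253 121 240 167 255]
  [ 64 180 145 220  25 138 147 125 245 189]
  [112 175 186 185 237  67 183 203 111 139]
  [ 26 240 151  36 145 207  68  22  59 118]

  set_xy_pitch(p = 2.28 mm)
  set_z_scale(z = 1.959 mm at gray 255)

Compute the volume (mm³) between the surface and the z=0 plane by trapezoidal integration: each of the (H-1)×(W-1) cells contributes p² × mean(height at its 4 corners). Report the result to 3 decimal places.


524.978

height_mm = gray/255 × 1.959; cell vol = 2.28² × mean(4 corners)
unit = 2.28² × 1.959 / (4×255) = 0.00998399 mm³ per gray-sum
row 0: Σ corner-gray over 9 cells = 4538  → 45.3073
row 1: Σ corner-gray over 9 cells = 4900  → 48.9215
row 2: Σ corner-gray over 9 cells = 5404  → 53.9535
row 3: Σ corner-gray over 9 cells = 5029  → 50.2095
row 4: Σ corner-gray over 9 cells = 5209  → 52.0066
row 5: Σ corner-gray over 9 cells = 5289  → 52.8053
row 6: Σ corner-gray over 9 cells = 5619  → 56.1000
row 7: Σ corner-gray over 9 cells = 6001  → 59.9139
row 8: Σ corner-gray over 9 cells = 5648  → 56.3896
row 9: Σ corner-gray over 9 cells = 4945  → 49.3708
Σ rows: total corner-gray = 52582  → 524.9779 mm³


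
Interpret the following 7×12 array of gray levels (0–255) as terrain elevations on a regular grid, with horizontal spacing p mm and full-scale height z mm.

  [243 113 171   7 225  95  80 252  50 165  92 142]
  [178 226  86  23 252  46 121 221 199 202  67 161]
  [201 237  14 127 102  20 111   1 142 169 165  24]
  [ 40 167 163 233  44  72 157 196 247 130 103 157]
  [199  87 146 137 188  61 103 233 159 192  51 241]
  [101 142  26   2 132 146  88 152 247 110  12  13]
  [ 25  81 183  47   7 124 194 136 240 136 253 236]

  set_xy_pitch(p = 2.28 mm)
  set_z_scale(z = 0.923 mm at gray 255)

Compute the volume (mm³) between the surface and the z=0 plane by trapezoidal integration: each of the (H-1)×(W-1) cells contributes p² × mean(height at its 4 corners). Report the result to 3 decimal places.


height_mm = gray/255 × 0.923; cell vol = 2.28² × mean(4 corners)
unit = 2.28² × 0.923 / (4×255) = 0.00470404 mm³ per gray-sum
row 0: Σ corner-gray over 11 cells = 6110  → 28.7417
row 1: Σ corner-gray over 11 cells = 5626  → 26.4649
row 2: Σ corner-gray over 11 cells = 5622  → 26.4461
row 3: Σ corner-gray over 11 cells = 6375  → 29.9883
row 4: Σ corner-gray over 11 cells = 5382  → 25.3172
row 5: Σ corner-gray over 11 cells = 5291  → 24.8891
Σ rows: total corner-gray = 34406  → 161.8473 mm³

161.847


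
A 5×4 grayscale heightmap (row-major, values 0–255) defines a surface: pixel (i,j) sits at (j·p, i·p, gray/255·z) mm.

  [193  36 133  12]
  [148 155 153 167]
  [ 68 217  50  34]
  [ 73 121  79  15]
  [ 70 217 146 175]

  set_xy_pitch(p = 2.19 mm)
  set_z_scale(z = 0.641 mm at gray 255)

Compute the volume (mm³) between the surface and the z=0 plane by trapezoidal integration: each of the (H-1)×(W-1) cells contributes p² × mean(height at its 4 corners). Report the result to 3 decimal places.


height_mm = gray/255 × 0.641; cell vol = 2.19² × mean(4 corners)
unit = 2.19² × 0.641 / (4×255) = 0.00301402 mm³ per gray-sum
row 0: Σ corner-gray over 3 cells = 1474  → 4.4427
row 1: Σ corner-gray over 3 cells = 1567  → 4.7230
row 2: Σ corner-gray over 3 cells = 1124  → 3.3878
row 3: Σ corner-gray over 3 cells = 1459  → 4.3975
Σ rows: total corner-gray = 5624  → 16.9508 mm³

16.951


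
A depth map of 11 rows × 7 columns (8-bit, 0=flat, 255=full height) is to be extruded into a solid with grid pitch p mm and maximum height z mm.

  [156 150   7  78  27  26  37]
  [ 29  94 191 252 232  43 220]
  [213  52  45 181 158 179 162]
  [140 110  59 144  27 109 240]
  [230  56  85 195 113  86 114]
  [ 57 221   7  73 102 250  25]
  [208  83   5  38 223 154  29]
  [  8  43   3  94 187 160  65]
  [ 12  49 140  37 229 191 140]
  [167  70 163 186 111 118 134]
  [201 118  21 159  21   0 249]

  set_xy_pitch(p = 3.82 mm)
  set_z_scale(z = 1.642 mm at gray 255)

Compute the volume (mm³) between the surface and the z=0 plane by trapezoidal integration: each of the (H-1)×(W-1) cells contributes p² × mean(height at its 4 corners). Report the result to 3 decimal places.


649.171

height_mm = gray/255 × 1.642; cell vol = 3.82² × mean(4 corners)
unit = 3.82² × 1.642 / (4×255) = 0.0234909 mm³ per gray-sum
row 0: Σ corner-gray over 6 cells = 2642  → 62.0630
row 1: Σ corner-gray over 6 cells = 3478  → 81.7014
row 2: Σ corner-gray over 6 cells = 2883  → 67.7243
row 3: Σ corner-gray over 6 cells = 2692  → 63.2375
row 4: Σ corner-gray over 6 cells = 2802  → 65.8215
row 5: Σ corner-gray over 6 cells = 2631  → 61.8046
row 6: Σ corner-gray over 6 cells = 2290  → 53.7942
row 7: Σ corner-gray over 6 cells = 2491  → 58.5158
row 8: Σ corner-gray over 6 cells = 3041  → 71.4358
row 9: Σ corner-gray over 6 cells = 2685  → 63.0731
Σ rows: total corner-gray = 27635  → 649.1711 mm³


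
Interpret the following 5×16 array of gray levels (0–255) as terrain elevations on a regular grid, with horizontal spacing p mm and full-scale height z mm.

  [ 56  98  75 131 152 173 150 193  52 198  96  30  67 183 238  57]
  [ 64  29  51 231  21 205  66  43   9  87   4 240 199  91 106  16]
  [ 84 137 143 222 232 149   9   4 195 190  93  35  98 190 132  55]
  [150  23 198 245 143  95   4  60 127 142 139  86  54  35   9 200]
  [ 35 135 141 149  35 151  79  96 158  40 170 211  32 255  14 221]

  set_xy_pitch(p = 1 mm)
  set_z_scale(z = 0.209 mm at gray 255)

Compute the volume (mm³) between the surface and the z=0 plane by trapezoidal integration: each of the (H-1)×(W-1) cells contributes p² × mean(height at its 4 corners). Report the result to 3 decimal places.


height_mm = gray/255 × 0.209; cell vol = 1² × mean(4 corners)
unit = 1² × 0.209 / (4×255) = 0.000204902 mm³ per gray-sum
row 0: Σ corner-gray over 15 cells = 6629  → 1.3583
row 1: Σ corner-gray over 15 cells = 6641  → 1.3608
row 2: Σ corner-gray over 15 cells = 6867  → 1.4071
row 3: Σ corner-gray over 15 cells = 6658  → 1.3642
Σ rows: total corner-gray = 26795  → 5.4903 mm³

5.490


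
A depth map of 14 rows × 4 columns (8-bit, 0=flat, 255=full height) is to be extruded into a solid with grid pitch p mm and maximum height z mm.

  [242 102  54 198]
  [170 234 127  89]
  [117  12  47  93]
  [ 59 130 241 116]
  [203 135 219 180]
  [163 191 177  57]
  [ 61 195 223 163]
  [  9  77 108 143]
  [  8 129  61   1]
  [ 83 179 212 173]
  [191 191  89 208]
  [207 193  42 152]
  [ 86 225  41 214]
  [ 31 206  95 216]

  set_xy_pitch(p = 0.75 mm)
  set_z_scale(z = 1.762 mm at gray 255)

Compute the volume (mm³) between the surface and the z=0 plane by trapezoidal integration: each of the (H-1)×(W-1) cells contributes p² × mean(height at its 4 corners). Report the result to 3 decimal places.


height_mm = gray/255 × 1.762; cell vol = 0.75² × mean(4 corners)
unit = 0.75² × 1.762 / (4×255) = 0.000971691 mm³ per gray-sum
row 0: Σ corner-gray over 3 cells = 1733  → 1.6839
row 1: Σ corner-gray over 3 cells = 1309  → 1.2719
row 2: Σ corner-gray over 3 cells = 1245  → 1.2098
row 3: Σ corner-gray over 3 cells = 2008  → 1.9512
row 4: Σ corner-gray over 3 cells = 2047  → 1.9891
row 5: Σ corner-gray over 3 cells = 2016  → 1.9589
row 6: Σ corner-gray over 3 cells = 1582  → 1.5372
row 7: Σ corner-gray over 3 cells = 911  → 0.8852
row 8: Σ corner-gray over 3 cells = 1427  → 1.3866
row 9: Σ corner-gray over 3 cells = 1997  → 1.9405
row 10: Σ corner-gray over 3 cells = 1788  → 1.7374
row 11: Σ corner-gray over 3 cells = 1661  → 1.6140
row 12: Σ corner-gray over 3 cells = 1681  → 1.6334
Σ rows: total corner-gray = 21405  → 20.7990 mm³

20.799


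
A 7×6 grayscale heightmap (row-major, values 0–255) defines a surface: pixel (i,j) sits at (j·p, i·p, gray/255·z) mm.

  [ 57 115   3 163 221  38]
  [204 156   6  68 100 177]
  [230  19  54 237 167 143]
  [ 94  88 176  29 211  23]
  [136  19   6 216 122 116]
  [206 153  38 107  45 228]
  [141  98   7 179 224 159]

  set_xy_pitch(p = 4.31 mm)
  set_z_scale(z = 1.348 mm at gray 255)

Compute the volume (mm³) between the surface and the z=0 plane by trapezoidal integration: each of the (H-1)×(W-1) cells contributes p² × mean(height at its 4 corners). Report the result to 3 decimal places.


333.801

height_mm = gray/255 × 1.348; cell vol = 4.31² × mean(4 corners)
unit = 4.31² × 1.348 / (4×255) = 0.0245496 mm³ per gray-sum
row 0: Σ corner-gray over 5 cells = 2140  → 52.5361
row 1: Σ corner-gray over 5 cells = 2368  → 58.1334
row 2: Σ corner-gray over 5 cells = 2452  → 60.1956
row 3: Σ corner-gray over 5 cells = 2103  → 51.6278
row 4: Σ corner-gray over 5 cells = 2098  → 51.5050
row 5: Σ corner-gray over 5 cells = 2436  → 59.8028
Σ rows: total corner-gray = 13597  → 333.8008 mm³


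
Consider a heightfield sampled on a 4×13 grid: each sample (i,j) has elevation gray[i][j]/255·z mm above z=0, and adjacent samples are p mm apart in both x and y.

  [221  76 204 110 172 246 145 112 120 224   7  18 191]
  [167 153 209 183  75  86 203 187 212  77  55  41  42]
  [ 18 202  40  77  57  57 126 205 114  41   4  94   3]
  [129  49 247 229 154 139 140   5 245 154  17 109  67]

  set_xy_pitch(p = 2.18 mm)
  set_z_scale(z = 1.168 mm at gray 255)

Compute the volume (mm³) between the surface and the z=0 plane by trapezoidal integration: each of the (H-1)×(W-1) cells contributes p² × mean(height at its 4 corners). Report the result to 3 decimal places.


height_mm = gray/255 × 1.168; cell vol = 2.18² × mean(4 corners)
unit = 2.18² × 1.168 / (4×255) = 0.00544196 mm³ per gray-sum
row 0: Σ corner-gray over 12 cells = 6451  → 35.1061
row 1: Σ corner-gray over 12 cells = 5226  → 28.4397
row 2: Σ corner-gray over 12 cells = 5227  → 28.4451
Σ rows: total corner-gray = 16904  → 91.9910 mm³

91.991


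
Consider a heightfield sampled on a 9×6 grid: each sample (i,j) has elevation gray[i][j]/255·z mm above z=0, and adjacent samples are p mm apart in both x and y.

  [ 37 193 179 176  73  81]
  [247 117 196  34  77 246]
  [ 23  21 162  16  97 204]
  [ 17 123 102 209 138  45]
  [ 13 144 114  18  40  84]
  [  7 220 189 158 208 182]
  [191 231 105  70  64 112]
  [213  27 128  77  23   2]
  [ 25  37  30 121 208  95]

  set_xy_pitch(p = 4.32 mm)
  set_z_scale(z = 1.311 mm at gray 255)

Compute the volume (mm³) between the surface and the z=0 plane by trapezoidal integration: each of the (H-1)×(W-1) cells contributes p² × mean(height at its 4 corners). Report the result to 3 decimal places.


428.786

height_mm = gray/255 × 1.311; cell vol = 4.32² × mean(4 corners)
unit = 4.32² × 1.311 / (4×255) = 0.0239867 mm³ per gray-sum
row 0: Σ corner-gray over 5 cells = 2701  → 64.7880
row 1: Σ corner-gray over 5 cells = 2160  → 51.8112
row 2: Σ corner-gray over 5 cells = 2025  → 48.5730
row 3: Σ corner-gray over 5 cells = 1935  → 46.4142
row 4: Σ corner-gray over 5 cells = 2468  → 59.1991
row 5: Σ corner-gray over 5 cells = 2982  → 71.5283
row 6: Σ corner-gray over 5 cells = 1968  → 47.2058
row 7: Σ corner-gray over 5 cells = 1637  → 39.2662
Σ rows: total corner-gray = 17876  → 428.7858 mm³


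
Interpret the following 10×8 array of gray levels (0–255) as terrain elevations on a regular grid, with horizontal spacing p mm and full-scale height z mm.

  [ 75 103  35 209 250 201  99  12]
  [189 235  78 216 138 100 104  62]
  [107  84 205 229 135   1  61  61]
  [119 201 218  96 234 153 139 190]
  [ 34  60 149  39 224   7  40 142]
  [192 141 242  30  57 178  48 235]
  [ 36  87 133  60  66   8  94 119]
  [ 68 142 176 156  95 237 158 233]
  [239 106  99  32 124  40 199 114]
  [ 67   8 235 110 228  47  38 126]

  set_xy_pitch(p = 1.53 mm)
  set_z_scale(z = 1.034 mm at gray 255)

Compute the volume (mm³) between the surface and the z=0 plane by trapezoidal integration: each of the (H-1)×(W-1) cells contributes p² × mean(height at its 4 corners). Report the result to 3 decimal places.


height_mm = gray/255 × 1.034; cell vol = 1.53² × mean(4 corners)
unit = 1.53² × 1.034 / (4×255) = 0.00237303 mm³ per gray-sum
row 0: Σ corner-gray over 7 cells = 3874  → 9.1931
row 1: Σ corner-gray over 7 cells = 3591  → 8.5216
row 2: Σ corner-gray over 7 cells = 3989  → 9.4660
row 3: Σ corner-gray over 7 cells = 3605  → 8.5548
row 4: Σ corner-gray over 7 cells = 3033  → 7.1974
row 5: Σ corner-gray over 7 cells = 2870  → 6.8106
row 6: Σ corner-gray over 7 cells = 3280  → 7.7835
row 7: Σ corner-gray over 7 cells = 3782  → 8.9748
row 8: Σ corner-gray over 7 cells = 3078  → 7.3042
Σ rows: total corner-gray = 31102  → 73.8060 mm³

73.806


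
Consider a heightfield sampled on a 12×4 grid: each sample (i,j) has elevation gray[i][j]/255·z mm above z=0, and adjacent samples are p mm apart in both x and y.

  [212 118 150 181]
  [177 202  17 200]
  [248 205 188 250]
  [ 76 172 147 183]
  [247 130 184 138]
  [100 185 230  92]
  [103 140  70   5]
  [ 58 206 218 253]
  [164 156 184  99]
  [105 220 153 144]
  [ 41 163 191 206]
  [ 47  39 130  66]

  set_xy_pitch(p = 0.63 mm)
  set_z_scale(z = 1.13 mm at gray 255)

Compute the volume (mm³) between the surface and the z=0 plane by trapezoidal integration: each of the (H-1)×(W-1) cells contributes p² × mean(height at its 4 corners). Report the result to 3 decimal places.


height_mm = gray/255 × 1.13; cell vol = 0.63² × mean(4 corners)
unit = 0.63² × 1.13 / (4×255) = 0.000439703 mm³ per gray-sum
row 0: Σ corner-gray over 3 cells = 1744  → 0.7668
row 1: Σ corner-gray over 3 cells = 2099  → 0.9229
row 2: Σ corner-gray over 3 cells = 2181  → 0.9590
row 3: Σ corner-gray over 3 cells = 1910  → 0.8398
row 4: Σ corner-gray over 3 cells = 2035  → 0.8948
row 5: Σ corner-gray over 3 cells = 1550  → 0.6815
row 6: Σ corner-gray over 3 cells = 1687  → 0.7418
row 7: Σ corner-gray over 3 cells = 2102  → 0.9243
row 8: Σ corner-gray over 3 cells = 1938  → 0.8521
row 9: Σ corner-gray over 3 cells = 1950  → 0.8574
row 10: Σ corner-gray over 3 cells = 1406  → 0.6182
Σ rows: total corner-gray = 20602  → 9.0588 mm³

9.059


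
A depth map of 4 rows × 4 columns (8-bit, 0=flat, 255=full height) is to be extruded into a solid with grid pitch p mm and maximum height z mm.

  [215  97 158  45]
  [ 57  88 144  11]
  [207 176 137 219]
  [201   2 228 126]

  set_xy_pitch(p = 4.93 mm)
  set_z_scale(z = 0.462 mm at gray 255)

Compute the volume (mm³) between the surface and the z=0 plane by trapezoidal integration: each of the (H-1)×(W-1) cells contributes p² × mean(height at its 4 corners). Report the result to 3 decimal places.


height_mm = gray/255 × 0.462; cell vol = 4.93² × mean(4 corners)
unit = 4.93² × 0.462 / (4×255) = 0.0110087 mm³ per gray-sum
row 0: Σ corner-gray over 3 cells = 1302  → 14.3333
row 1: Σ corner-gray over 3 cells = 1584  → 17.4378
row 2: Σ corner-gray over 3 cells = 1839  → 20.2450
Σ rows: total corner-gray = 4725  → 52.0161 mm³

52.016


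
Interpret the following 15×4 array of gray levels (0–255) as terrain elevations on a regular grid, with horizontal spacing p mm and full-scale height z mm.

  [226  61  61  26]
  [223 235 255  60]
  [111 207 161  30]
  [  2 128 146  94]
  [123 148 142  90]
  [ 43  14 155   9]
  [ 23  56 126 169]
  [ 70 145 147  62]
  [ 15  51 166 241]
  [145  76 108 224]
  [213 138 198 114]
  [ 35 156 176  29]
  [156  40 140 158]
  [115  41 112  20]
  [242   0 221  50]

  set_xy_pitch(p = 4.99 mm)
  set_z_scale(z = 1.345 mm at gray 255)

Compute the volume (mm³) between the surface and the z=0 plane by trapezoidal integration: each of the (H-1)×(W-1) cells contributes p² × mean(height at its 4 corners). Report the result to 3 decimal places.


664.756

height_mm = gray/255 × 1.345; cell vol = 4.99² × mean(4 corners)
unit = 4.99² × 1.345 / (4×255) = 0.032834 mm³ per gray-sum
row 0: Σ corner-gray over 3 cells = 1759  → 57.7549
row 1: Σ corner-gray over 3 cells = 2140  → 70.2647
row 2: Σ corner-gray over 3 cells = 1521  → 49.9404
row 3: Σ corner-gray over 3 cells = 1437  → 47.1824
row 4: Σ corner-gray over 3 cells = 1183  → 38.8426
row 5: Σ corner-gray over 3 cells = 946  → 31.0609
row 6: Σ corner-gray over 3 cells = 1272  → 41.7648
row 7: Σ corner-gray over 3 cells = 1406  → 46.1645
row 8: Σ corner-gray over 3 cells = 1427  → 46.8541
row 9: Σ corner-gray over 3 cells = 1736  → 56.9997
row 10: Σ corner-gray over 3 cells = 1727  → 56.7042
row 11: Σ corner-gray over 3 cells = 1402  → 46.0332
row 12: Σ corner-gray over 3 cells = 1115  → 36.6099
row 13: Σ corner-gray over 3 cells = 1175  → 38.5799
Σ rows: total corner-gray = 20246  → 664.7563 mm³


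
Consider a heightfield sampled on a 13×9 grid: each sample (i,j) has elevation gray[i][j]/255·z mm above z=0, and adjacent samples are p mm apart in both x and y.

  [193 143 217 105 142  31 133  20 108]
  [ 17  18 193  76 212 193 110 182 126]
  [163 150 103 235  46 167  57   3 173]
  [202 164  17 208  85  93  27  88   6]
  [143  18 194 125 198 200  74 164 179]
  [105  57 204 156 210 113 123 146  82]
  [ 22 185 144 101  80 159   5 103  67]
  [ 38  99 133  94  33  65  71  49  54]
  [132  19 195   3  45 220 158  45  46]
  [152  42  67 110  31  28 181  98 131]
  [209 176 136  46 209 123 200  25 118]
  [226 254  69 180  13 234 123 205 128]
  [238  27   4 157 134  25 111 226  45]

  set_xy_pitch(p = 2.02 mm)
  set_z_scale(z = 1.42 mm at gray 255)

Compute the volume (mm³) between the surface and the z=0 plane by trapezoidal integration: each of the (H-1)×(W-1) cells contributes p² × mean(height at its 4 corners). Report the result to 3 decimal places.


252.399

height_mm = gray/255 × 1.42; cell vol = 2.02² × mean(4 corners)
unit = 2.02² × 1.42 / (4×255) = 0.00568056 mm³ per gray-sum
row 0: Σ corner-gray over 8 cells = 3994  → 22.6881
row 1: Σ corner-gray over 8 cells = 3969  → 22.5461
row 2: Σ corner-gray over 8 cells = 3430  → 19.4843
row 3: Σ corner-gray over 8 cells = 3840  → 21.8133
row 4: Σ corner-gray over 8 cells = 4473  → 25.4091
row 5: Σ corner-gray over 8 cells = 3848  → 21.8588
row 6: Σ corner-gray over 8 cells = 2823  → 16.0362
row 7: Σ corner-gray over 8 cells = 2728  → 15.4966
row 8: Σ corner-gray over 8 cells = 2945  → 16.7292
row 9: Σ corner-gray over 8 cells = 3554  → 20.1887
row 10: Σ corner-gray over 8 cells = 4667  → 26.5112
row 11: Σ corner-gray over 8 cells = 4161  → 23.6368
Σ rows: total corner-gray = 44432  → 252.3985 mm³


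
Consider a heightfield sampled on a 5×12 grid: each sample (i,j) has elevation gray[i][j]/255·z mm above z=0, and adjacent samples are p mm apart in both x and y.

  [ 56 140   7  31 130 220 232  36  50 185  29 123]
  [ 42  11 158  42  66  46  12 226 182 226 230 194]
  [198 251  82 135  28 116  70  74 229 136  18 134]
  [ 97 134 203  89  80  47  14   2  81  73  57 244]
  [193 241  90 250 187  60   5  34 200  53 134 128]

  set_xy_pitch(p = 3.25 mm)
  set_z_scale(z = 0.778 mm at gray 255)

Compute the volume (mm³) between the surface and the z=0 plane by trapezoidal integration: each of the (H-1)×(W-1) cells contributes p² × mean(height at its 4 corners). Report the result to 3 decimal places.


height_mm = gray/255 × 0.778; cell vol = 3.25² × mean(4 corners)
unit = 3.25² × 0.778 / (4×255) = 0.0080565 mm³ per gray-sum
row 0: Σ corner-gray over 11 cells = 4933  → 39.7427
row 1: Σ corner-gray over 11 cells = 5244  → 42.2483
row 2: Σ corner-gray over 11 cells = 4511  → 36.3428
row 3: Σ corner-gray over 11 cells = 4730  → 38.1072
Σ rows: total corner-gray = 19418  → 156.4410 mm³

156.441


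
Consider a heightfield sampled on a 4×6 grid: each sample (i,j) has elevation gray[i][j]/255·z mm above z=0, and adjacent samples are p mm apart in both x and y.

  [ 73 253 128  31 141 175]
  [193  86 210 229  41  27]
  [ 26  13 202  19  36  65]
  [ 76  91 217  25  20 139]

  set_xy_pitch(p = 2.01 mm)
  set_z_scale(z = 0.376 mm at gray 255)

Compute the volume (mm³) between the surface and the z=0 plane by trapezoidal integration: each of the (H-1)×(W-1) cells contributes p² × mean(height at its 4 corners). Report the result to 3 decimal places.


height_mm = gray/255 × 0.376; cell vol = 2.01² × mean(4 corners)
unit = 2.01² × 0.376 / (4×255) = 0.00148929 mm³ per gray-sum
row 0: Σ corner-gray over 5 cells = 2706  → 4.0300
row 1: Σ corner-gray over 5 cells = 1983  → 2.9533
row 2: Σ corner-gray over 5 cells = 1552  → 2.3114
Σ rows: total corner-gray = 6241  → 9.2947 mm³

9.295


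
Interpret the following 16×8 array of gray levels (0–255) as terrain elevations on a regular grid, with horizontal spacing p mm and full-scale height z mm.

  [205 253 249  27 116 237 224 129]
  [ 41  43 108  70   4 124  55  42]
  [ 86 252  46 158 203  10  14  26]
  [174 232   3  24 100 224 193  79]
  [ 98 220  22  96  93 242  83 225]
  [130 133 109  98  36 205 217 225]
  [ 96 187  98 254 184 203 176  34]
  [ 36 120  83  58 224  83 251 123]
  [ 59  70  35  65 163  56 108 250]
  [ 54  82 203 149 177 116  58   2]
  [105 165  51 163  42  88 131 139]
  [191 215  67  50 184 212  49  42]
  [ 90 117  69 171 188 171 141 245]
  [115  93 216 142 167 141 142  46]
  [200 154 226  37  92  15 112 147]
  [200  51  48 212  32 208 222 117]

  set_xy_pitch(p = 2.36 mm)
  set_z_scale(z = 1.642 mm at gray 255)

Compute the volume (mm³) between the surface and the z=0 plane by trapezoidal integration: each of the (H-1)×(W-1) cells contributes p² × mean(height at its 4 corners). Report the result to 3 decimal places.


469.216

height_mm = gray/255 × 1.642; cell vol = 2.36² × mean(4 corners)
unit = 2.36² × 1.642 / (4×255) = 0.00896596 mm³ per gray-sum
row 0: Σ corner-gray over 7 cells = 3437  → 30.8160
row 1: Σ corner-gray over 7 cells = 2369  → 21.2404
row 2: Σ corner-gray over 7 cells = 3283  → 29.4353
row 3: Σ corner-gray over 7 cells = 3640  → 32.6361
row 4: Σ corner-gray over 7 cells = 3786  → 33.9451
row 5: Σ corner-gray over 7 cells = 4285  → 38.4192
row 6: Σ corner-gray over 7 cells = 4131  → 37.0384
row 7: Σ corner-gray over 7 cells = 3100  → 27.7945
row 8: Σ corner-gray over 7 cells = 2929  → 26.2613
row 9: Σ corner-gray over 7 cells = 3150  → 28.2428
row 10: Σ corner-gray over 7 cells = 3311  → 29.6863
row 11: Σ corner-gray over 7 cells = 3836  → 34.3934
row 12: Σ corner-gray over 7 cells = 4012  → 35.9714
row 13: Σ corner-gray over 7 cells = 3582  → 32.1161
row 14: Σ corner-gray over 7 cells = 3482  → 31.2195
Σ rows: total corner-gray = 52333  → 469.2158 mm³


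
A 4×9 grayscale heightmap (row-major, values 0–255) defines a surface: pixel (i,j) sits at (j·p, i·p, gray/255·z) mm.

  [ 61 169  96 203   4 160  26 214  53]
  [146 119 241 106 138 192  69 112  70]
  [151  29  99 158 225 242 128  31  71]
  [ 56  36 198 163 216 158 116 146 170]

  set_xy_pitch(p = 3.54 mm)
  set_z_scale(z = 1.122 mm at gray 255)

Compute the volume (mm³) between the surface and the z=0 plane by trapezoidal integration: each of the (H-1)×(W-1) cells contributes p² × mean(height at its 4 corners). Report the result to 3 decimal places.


173.440

height_mm = gray/255 × 1.122; cell vol = 3.54² × mean(4 corners)
unit = 3.54² × 1.122 / (4×255) = 0.0137848 mm³ per gray-sum
row 0: Σ corner-gray over 8 cells = 4028  → 55.5250
row 1: Σ corner-gray over 8 cells = 4216  → 58.1165
row 2: Σ corner-gray over 8 cells = 4338  → 59.7983
Σ rows: total corner-gray = 12582  → 173.4399 mm³
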